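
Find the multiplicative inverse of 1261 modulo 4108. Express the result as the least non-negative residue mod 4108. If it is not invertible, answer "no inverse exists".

no inverse exists

Euclidean algorithm on 4108, 1261:
4108 = 3*1261 + 325
1261 = 3*325 + 286
325 = 1*286 + 39
286 = 7*39 + 13
39 = 3*13 + 0
The gcd is 13, not 1, hence no inverse exists.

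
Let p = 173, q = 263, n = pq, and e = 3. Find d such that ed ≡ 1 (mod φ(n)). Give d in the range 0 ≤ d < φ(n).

30043

φ(n) = (p−1)(q−1) = 172·262 = 45064.
Need d with 3·d ≡ 1 (mod 45064). Apply the extended Euclidean algorithm:
45064 = 15021*3 + 1
3 = 3*1 + 0
Back-substitute:
1 = 45064 − 15021·3
So 3·(-15021) ≡ 1 (mod 45064), hence d ≡ -15021 ≡ 30043 (mod 45064).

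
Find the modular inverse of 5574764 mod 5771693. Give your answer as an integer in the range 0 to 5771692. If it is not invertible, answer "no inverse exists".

Extended Euclidean algorithm:
5771693 = 1·5574764 + 196929
5574764 = 28·196929 + 60752
196929 = 3·60752 + 14673
60752 = 4·14673 + 2060
14673 = 7·2060 + 253
2060 = 8·253 + 36
253 = 7·36 + 1
36 = 36·1 + 0
The gcd is 1. Working backward:
1 = 253 − 7·36
1 = −7·2060 + 57·253
1 = 57·14673 − 406·2060
1 = −406·60752 + 1681·14673
1 = 1681·196929 − 5449·60752
1 = −5449·5574764 + 154253·196929
1 = 154253·5771693 − 159702·5574764
So 5574764·(-159702) ≡ 1 (mod 5771693), and -159702 ≡ 5611991 (mod 5771693).

5611991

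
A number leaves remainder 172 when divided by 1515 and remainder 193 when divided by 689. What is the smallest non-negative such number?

221362

Write x = 172 + 1515·k. Then 1515·k ≡ 193 − 172 ≡ 21 (mod 689).
Need 1515⁻¹ mod 689. Extended Euclid on (689, 137):
689 = 5×137 + 4
137 = 34×4 + 1
4 = 4×1 + 0
Back-substitute:
1 = 137 − 34·4
1 = −34·689 + 171·137
1515⁻¹ ≡ 171 (mod 689), so k ≡ 171·21 ≡ 146 (mod 689).
x = 172 + 1515·146 = 221362.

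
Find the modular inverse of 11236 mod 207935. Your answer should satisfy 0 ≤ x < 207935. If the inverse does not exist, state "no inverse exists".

gcd(207935, 11236) by repeated division:
207935 = 18×11236 + 5687
11236 = 1×5687 + 5549
5687 = 1×5549 + 138
5549 = 40×138 + 29
138 = 4×29 + 22
29 = 1×22 + 7
22 = 3×7 + 1
7 = 7×1 + 0
The gcd is 1. Working backward:
1 = 22 − 3·7
1 = −3·29 + 4·22
1 = 4·138 − 19·29
1 = −19·5549 + 764·138
1 = 764·5687 − 783·5549
1 = −783·11236 + 1547·5687
1 = 1547·207935 − 28629·11236
So 11236·(-28629) ≡ 1 (mod 207935), and -28629 ≡ 179306 (mod 207935).

179306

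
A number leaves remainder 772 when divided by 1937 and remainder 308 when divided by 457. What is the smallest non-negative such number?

Write x = 772 + 1937·k. Then 1937·k ≡ 308 − 772 ≡ 450 (mod 457).
Need 1937⁻¹ mod 457. Extended Euclid on (457, 109):
457 = 4*109 + 21
109 = 5*21 + 4
21 = 5*4 + 1
4 = 4*1 + 0
Back-substitute:
1 = 21 − 5·4
1 = −5·109 + 26·21
1 = 26·457 − 109·109
1937⁻¹ ≡ 348 (mod 457), so k ≡ 348·450 ≡ 306 (mod 457).
x = 772 + 1937·306 = 593494.

593494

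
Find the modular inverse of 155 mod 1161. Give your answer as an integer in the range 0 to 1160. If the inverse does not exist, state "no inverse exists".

779

Extended Euclidean algorithm:
1161 = 7×155 + 76
155 = 2×76 + 3
76 = 25×3 + 1
3 = 3×1 + 0
gcd = 1, so the inverse exists. Back-substitute:
1 = 76 − 25·3
1 = −25·155 + 51·76
1 = 51·1161 − 382·155
Hence 155⁻¹ ≡ -382 ≡ 779 (mod 1161).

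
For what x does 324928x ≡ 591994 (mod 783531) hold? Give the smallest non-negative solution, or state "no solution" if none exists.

First find gcd(324928, 783531):
783531 = 2*324928 + 133675
324928 = 2*133675 + 57578
133675 = 2*57578 + 18519
57578 = 3*18519 + 2021
18519 = 9*2021 + 330
2021 = 6*330 + 41
330 = 8*41 + 2
41 = 20*2 + 1
2 = 2*1 + 0
gcd = 1, so a unique solution mod 783531 exists.
Back-substitute for the Bézout coefficients:
1 = 41 − 20·2
1 = −20·330 + 161·41
1 = 161·2021 − 986·330
1 = −986·18519 + 9035·2021
1 = 9035·57578 − 28091·18519
1 = −28091·133675 + 65217·57578
1 = 65217·324928 − 158525·133675
1 = −158525·783531 + 382267·324928
So 324928·(382267) ≡ 1 (mod 783531), giving 324928⁻¹ ≡ 382267.
x ≡ 324928⁻¹·591994 ≡ 382267·591994 ≡ 346978 (mod 783531).

346978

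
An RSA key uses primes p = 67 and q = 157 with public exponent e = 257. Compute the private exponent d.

φ(n) = (p−1)(q−1) = 66·156 = 10296.
Need d with 257·d ≡ 1 (mod 10296). Apply the extended Euclidean algorithm:
10296 = 40×257 + 16
257 = 16×16 + 1
16 = 16×1 + 0
Back-substitute:
1 = 257 − 16·16
1 = −16·10296 + 641·257
So 257·641 ≡ 1 (mod 10296), hence d = 641.

641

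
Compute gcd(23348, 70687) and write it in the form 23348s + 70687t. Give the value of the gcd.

1

Repeated division:
70687 = 3×23348 + 643
23348 = 36×643 + 200
643 = 3×200 + 43
200 = 4×43 + 28
43 = 1×28 + 15
28 = 1×15 + 13
15 = 1×13 + 2
13 = 6×2 + 1
2 = 2×1 + 0
gcd(23348, 70687) = 1.
Back-substituting:
1 = 13 − 6·2
1 = −6·15 + 7·13
1 = 7·28 − 13·15
1 = −13·43 + 20·28
1 = 20·200 − 93·43
1 = −93·643 + 299·200
1 = 299·23348 − 10857·643
1 = −10857·70687 + 32870·23348
So 1 = (-10857)·70687 + (32870)·23348.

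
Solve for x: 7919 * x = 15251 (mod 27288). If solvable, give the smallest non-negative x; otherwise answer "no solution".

14485

First find gcd(7919, 27288):
27288 = 3*7919 + 3531
7919 = 2*3531 + 857
3531 = 4*857 + 103
857 = 8*103 + 33
103 = 3*33 + 4
33 = 8*4 + 1
4 = 4*1 + 0
gcd = 1, so a unique solution mod 27288 exists.
Back-substitute for the Bézout coefficients:
1 = 33 − 8·4
1 = −8·103 + 25·33
1 = 25·857 − 208·103
1 = −208·3531 + 857·857
1 = 857·7919 − 1922·3531
1 = −1922·27288 + 6623·7919
So 7919·(6623) ≡ 1 (mod 27288), giving 7919⁻¹ ≡ 6623.
x ≡ 7919⁻¹·15251 ≡ 6623·15251 ≡ 14485 (mod 27288).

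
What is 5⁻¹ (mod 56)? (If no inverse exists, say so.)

45

Extended Euclidean algorithm:
56 = 11×5 + 1
5 = 5×1 + 0
Since gcd(5, 56) = 1, back-substitute to write 1 as a combination:
1 = 56 − 11·5
Hence 5⁻¹ ≡ -11 ≡ 45 (mod 56).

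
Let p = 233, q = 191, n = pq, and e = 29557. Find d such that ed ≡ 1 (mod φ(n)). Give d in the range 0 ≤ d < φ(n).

φ(n) = (p−1)(q−1) = 232·190 = 44080.
Need d with 29557·d ≡ 1 (mod 44080). Apply the extended Euclidean algorithm:
44080 = 1×29557 + 14523
29557 = 2×14523 + 511
14523 = 28×511 + 215
511 = 2×215 + 81
215 = 2×81 + 53
81 = 1×53 + 28
53 = 1×28 + 25
28 = 1×25 + 3
25 = 8×3 + 1
3 = 3×1 + 0
Back-substitute:
1 = 25 − 8·3
1 = −8·28 + 9·25
1 = 9·53 − 17·28
1 = −17·81 + 26·53
1 = 26·215 − 69·81
1 = −69·511 + 164·215
1 = 164·14523 − 4661·511
1 = −4661·29557 + 9486·14523
1 = 9486·44080 − 14147·29557
So 29557·(-14147) ≡ 1 (mod 44080), hence d ≡ -14147 ≡ 29933 (mod 44080).

29933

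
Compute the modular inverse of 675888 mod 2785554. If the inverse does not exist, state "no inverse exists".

no inverse exists

Euclidean algorithm on 2785554, 675888:
2785554 = 4·675888 + 82002
675888 = 8·82002 + 19872
82002 = 4·19872 + 2514
19872 = 7·2514 + 2274
2514 = 1·2274 + 240
2274 = 9·240 + 114
240 = 2·114 + 12
114 = 9·12 + 6
12 = 2·6 + 0
Since gcd = 6 > 1, 675888 is not a unit mod 2785554.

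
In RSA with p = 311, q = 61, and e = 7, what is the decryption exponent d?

φ(n) = (p−1)(q−1) = 310·60 = 18600.
Need d with 7·d ≡ 1 (mod 18600). Apply the extended Euclidean algorithm:
18600 = 2657*7 + 1
7 = 7*1 + 0
Back-substitute:
1 = 18600 − 2657·7
So 7·(-2657) ≡ 1 (mod 18600), hence d ≡ -2657 ≡ 15943 (mod 18600).

15943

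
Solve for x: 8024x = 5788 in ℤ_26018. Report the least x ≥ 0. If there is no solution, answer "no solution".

9203

First find gcd(8024, 26018):
26018 = 3*8024 + 1946
8024 = 4*1946 + 240
1946 = 8*240 + 26
240 = 9*26 + 6
26 = 4*6 + 2
6 = 3*2 + 0
gcd = 2 and 2 | 5788, so solutions exist. Divide through by 2: 4012x ≡ 2894 (mod 13009).
Now find 4012⁻¹ mod 13009:
13009 = 3*4012 + 973
4012 = 4*973 + 120
973 = 8*120 + 13
120 = 9*13 + 3
13 = 4*3 + 1
3 = 3*1 + 0
Back-substitute:
1 = 13 − 4·3
1 = −4·120 + 37·13
1 = 37·973 − 300·120
1 = −300·4012 + 1237·973
1 = 1237·13009 − 4011·4012
So 4012·(-4011) ≡ 1 (mod 13009), i.e. 4012⁻¹ ≡ 8998.
Then x ≡ 8998·2894 ≡ 9203 (mod 13009); the smallest non-negative solution is x = 9203.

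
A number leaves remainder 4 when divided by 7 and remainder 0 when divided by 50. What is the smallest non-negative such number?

Write x = 4 + 7·k. Then 7·k ≡ 0 − 4 ≡ 46 (mod 50).
Need 7⁻¹ mod 50. Extended Euclid on (50, 7):
50 = 7·7 + 1
7 = 7·1 + 0
Back-substitute:
1 = 50 − 7·7
7⁻¹ ≡ 43 (mod 50), so k ≡ 43·46 ≡ 28 (mod 50).
x = 4 + 7·28 = 200.

200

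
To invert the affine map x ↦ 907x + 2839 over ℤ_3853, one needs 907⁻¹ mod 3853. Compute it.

Apply the Euclidean algorithm to 3853 and 907:
3853 = 4·907 + 225
907 = 4·225 + 7
225 = 32·7 + 1
7 = 7·1 + 0
The gcd is 1. Working backward:
1 = 225 − 32·7
1 = −32·907 + 129·225
1 = 129·3853 − 548·907
Hence 907⁻¹ ≡ -548 ≡ 3305 (mod 3853).

3305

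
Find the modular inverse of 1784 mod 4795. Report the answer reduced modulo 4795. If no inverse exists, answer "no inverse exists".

594

Run Euclid on (4795, 1784):
4795 = 2*1784 + 1227
1784 = 1*1227 + 557
1227 = 2*557 + 113
557 = 4*113 + 105
113 = 1*105 + 8
105 = 13*8 + 1
8 = 8*1 + 0
gcd = 1, so the inverse exists. Back-substitute:
1 = 105 − 13·8
1 = −13·113 + 14·105
1 = 14·557 − 69·113
1 = −69·1227 + 152·557
1 = 152·1784 − 221·1227
1 = −221·4795 + 594·1784
So 1784·594 ≡ 1 (mod 4795).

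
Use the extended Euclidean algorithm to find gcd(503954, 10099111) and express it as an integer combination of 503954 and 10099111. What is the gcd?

Apply Euclid's algorithm to 10099111 and 503954:
10099111 = 20*503954 + 20031
503954 = 25*20031 + 3179
20031 = 6*3179 + 957
3179 = 3*957 + 308
957 = 3*308 + 33
308 = 9*33 + 11
33 = 3*11 + 0
gcd(503954, 10099111) = 11.
Working backward:
11 = 308 − 9·33
11 = −9·957 + 28·308
11 = 28·3179 − 93·957
11 = −93·20031 + 586·3179
11 = 586·503954 − 14743·20031
11 = −14743·10099111 + 295446·503954
So 11 = (-14743)·10099111 + (295446)·503954.

11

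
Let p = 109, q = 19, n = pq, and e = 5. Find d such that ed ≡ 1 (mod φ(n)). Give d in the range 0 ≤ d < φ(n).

389

φ(n) = (p−1)(q−1) = 108·18 = 1944.
Need d with 5·d ≡ 1 (mod 1944). Apply the extended Euclidean algorithm:
1944 = 388×5 + 4
5 = 1×4 + 1
4 = 4×1 + 0
Back-substitute:
1 = 5 − 4
1 = −1944 + 389·5
So 5·389 ≡ 1 (mod 1944), hence d = 389.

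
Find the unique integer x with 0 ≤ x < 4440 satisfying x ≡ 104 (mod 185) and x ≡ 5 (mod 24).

3989

Write x = 104 + 185·k. Then 185·k ≡ 5 − 104 ≡ 21 (mod 24).
Need 185⁻¹ mod 24. Extended Euclid on (24, 17):
24 = 1×17 + 7
17 = 2×7 + 3
7 = 2×3 + 1
3 = 3×1 + 0
Back-substitute:
1 = 7 − 2·3
1 = −2·17 + 5·7
1 = 5·24 − 7·17
185⁻¹ ≡ 17 (mod 24), so k ≡ 17·21 ≡ 21 (mod 24).
x = 104 + 185·21 = 3989.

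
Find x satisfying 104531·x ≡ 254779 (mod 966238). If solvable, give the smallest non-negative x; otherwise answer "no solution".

40785

First find gcd(104531, 966238):
966238 = 9*104531 + 25459
104531 = 4*25459 + 2695
25459 = 9*2695 + 1204
2695 = 2*1204 + 287
1204 = 4*287 + 56
287 = 5*56 + 7
56 = 8*7 + 0
gcd = 7 and 7 | 254779, so solutions exist. Divide through by 7: 14933x ≡ 36397 (mod 138034).
Now find 14933⁻¹ mod 138034:
138034 = 9·14933 + 3637
14933 = 4·3637 + 385
3637 = 9·385 + 172
385 = 2·172 + 41
172 = 4·41 + 8
41 = 5·8 + 1
8 = 8·1 + 0
Back-substitute:
1 = 41 − 5·8
1 = −5·172 + 21·41
1 = 21·385 − 47·172
1 = −47·3637 + 444·385
1 = 444·14933 − 1823·3637
1 = −1823·138034 + 16851·14933
So 14933⁻¹ ≡ 16851 (mod 138034).
Then x ≡ 16851·36397 ≡ 40785 (mod 138034); the smallest non-negative solution is x = 40785.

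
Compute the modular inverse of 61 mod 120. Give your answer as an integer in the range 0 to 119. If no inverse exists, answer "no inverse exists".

Extended Euclidean algorithm:
120 = 1·61 + 59
61 = 1·59 + 2
59 = 29·2 + 1
2 = 2·1 + 0
The gcd is 1. Working backward:
1 = 59 − 29·2
1 = −29·61 + 30·59
1 = 30·120 − 59·61
Thus 61·(-59) ≡ 1 (mod 120); reducing, -59 mod 120 = 61.

61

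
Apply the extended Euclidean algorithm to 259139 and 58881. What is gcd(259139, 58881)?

1

Repeated division:
259139 = 4·58881 + 23615
58881 = 2·23615 + 11651
23615 = 2·11651 + 313
11651 = 37·313 + 70
313 = 4·70 + 33
70 = 2·33 + 4
33 = 8·4 + 1
4 = 4·1 + 0
gcd(259139, 58881) = 1.
Express as a combination:
1 = 33 − 8·4
1 = −8·70 + 17·33
1 = 17·313 − 76·70
1 = −76·11651 + 2829·313
1 = 2829·23615 − 5734·11651
1 = −5734·58881 + 14297·23615
1 = 14297·259139 − 62922·58881
So 1 = (14297)·259139 + (-62922)·58881.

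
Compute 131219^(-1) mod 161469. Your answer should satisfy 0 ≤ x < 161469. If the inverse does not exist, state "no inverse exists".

no inverse exists

Compute gcd(131219, 161469):
161469 = 1×131219 + 30250
131219 = 4×30250 + 10219
30250 = 2×10219 + 9812
10219 = 1×9812 + 407
9812 = 24×407 + 44
407 = 9×44 + 11
44 = 4×11 + 0
Since gcd = 11 > 1, 131219 is not a unit mod 161469.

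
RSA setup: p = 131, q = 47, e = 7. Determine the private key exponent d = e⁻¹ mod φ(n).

2563

φ(n) = (p−1)(q−1) = 130·46 = 5980.
Need d with 7·d ≡ 1 (mod 5980). Apply the extended Euclidean algorithm:
5980 = 854*7 + 2
7 = 3*2 + 1
2 = 2*1 + 0
Back-substitute:
1 = 7 − 3·2
1 = −3·5980 + 2563·7
So 7·2563 ≡ 1 (mod 5980), hence d = 2563.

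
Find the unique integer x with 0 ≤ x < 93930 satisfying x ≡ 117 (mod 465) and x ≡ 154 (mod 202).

Write x = 117 + 465·k. Then 465·k ≡ 154 − 117 ≡ 37 (mod 202).
Need 465⁻¹ mod 202. Extended Euclid on (202, 61):
202 = 3*61 + 19
61 = 3*19 + 4
19 = 4*4 + 3
4 = 1*3 + 1
3 = 3*1 + 0
Back-substitute:
1 = 4 − 3
1 = −19 + 5·4
1 = 5·61 − 16·19
1 = −16·202 + 53·61
465⁻¹ ≡ 53 (mod 202), so k ≡ 53·37 ≡ 143 (mod 202).
x = 117 + 465·143 = 66612.

66612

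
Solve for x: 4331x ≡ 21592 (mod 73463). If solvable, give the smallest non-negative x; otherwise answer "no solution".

First find gcd(4331, 73463):
73463 = 16×4331 + 4167
4331 = 1×4167 + 164
4167 = 25×164 + 67
164 = 2×67 + 30
67 = 2×30 + 7
30 = 4×7 + 2
7 = 3×2 + 1
2 = 2×1 + 0
gcd = 1, so a unique solution mod 73463 exists.
Back-substitute for the Bézout coefficients:
1 = 7 − 3·2
1 = −3·30 + 13·7
1 = 13·67 − 29·30
1 = −29·164 + 71·67
1 = 71·4167 − 1804·164
1 = −1804·4331 + 1875·4167
1 = 1875·73463 − 31804·4331
So 4331·(-31804) ≡ 1 (mod 73463), giving 4331⁻¹ ≡ 41659.
x ≡ 4331⁻¹·21592 ≡ 41659·21592 ≡ 20156 (mod 73463).

20156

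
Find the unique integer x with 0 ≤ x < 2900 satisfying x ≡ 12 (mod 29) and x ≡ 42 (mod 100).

2042

Write x = 12 + 29·k. Then 29·k ≡ 42 − 12 ≡ 30 (mod 100).
Need 29⁻¹ mod 100. Extended Euclid on (100, 29):
100 = 3*29 + 13
29 = 2*13 + 3
13 = 4*3 + 1
3 = 3*1 + 0
Back-substitute:
1 = 13 − 4·3
1 = −4·29 + 9·13
1 = 9·100 − 31·29
29⁻¹ ≡ 69 (mod 100), so k ≡ 69·30 ≡ 70 (mod 100).
x = 12 + 29·70 = 2042.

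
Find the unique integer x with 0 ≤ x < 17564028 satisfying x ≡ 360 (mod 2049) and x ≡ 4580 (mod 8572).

Write x = 360 + 2049·k. Then 2049·k ≡ 4580 − 360 ≡ 4220 (mod 8572).
Need 2049⁻¹ mod 8572. Extended Euclid on (8572, 2049):
8572 = 4×2049 + 376
2049 = 5×376 + 169
376 = 2×169 + 38
169 = 4×38 + 17
38 = 2×17 + 4
17 = 4×4 + 1
4 = 4×1 + 0
Back-substitute:
1 = 17 − 4·4
1 = −4·38 + 9·17
1 = 9·169 − 40·38
1 = −40·376 + 89·169
1 = 89·2049 − 485·376
1 = −485·8572 + 2029·2049
2049⁻¹ ≡ 2029 (mod 8572), so k ≡ 2029·4220 ≡ 7524 (mod 8572).
x = 360 + 2049·7524 = 15417036.

15417036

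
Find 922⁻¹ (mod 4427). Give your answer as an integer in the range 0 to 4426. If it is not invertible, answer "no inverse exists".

629

Apply the Euclidean algorithm to 4427 and 922:
4427 = 4*922 + 739
922 = 1*739 + 183
739 = 4*183 + 7
183 = 26*7 + 1
7 = 7*1 + 0
The gcd is 1. Working backward:
1 = 183 − 26·7
1 = −26·739 + 105·183
1 = 105·922 − 131·739
1 = −131·4427 + 629·922
So 922·629 ≡ 1 (mod 4427).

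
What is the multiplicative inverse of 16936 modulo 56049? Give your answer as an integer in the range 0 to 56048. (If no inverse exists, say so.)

42649

Run Euclid on (56049, 16936):
56049 = 3·16936 + 5241
16936 = 3·5241 + 1213
5241 = 4·1213 + 389
1213 = 3·389 + 46
389 = 8·46 + 21
46 = 2·21 + 4
21 = 5·4 + 1
4 = 4·1 + 0
gcd = 1, so the inverse exists. Back-substitute:
1 = 21 − 5·4
1 = −5·46 + 11·21
1 = 11·389 − 93·46
1 = −93·1213 + 290·389
1 = 290·5241 − 1253·1213
1 = −1253·16936 + 4049·5241
1 = 4049·56049 − 13400·16936
Thus 16936·(-13400) ≡ 1 (mod 56049); reducing, -13400 mod 56049 = 42649.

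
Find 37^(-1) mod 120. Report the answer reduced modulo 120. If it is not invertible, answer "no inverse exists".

13

Extended Euclidean algorithm:
120 = 3×37 + 9
37 = 4×9 + 1
9 = 9×1 + 0
The gcd is 1. Working backward:
1 = 37 − 4·9
1 = −4·120 + 13·37
So 37·13 ≡ 1 (mod 120).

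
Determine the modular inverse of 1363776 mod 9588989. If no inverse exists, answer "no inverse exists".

Apply the Euclidean algorithm to 9588989 and 1363776:
9588989 = 7×1363776 + 42557
1363776 = 32×42557 + 1952
42557 = 21×1952 + 1565
1952 = 1×1565 + 387
1565 = 4×387 + 17
387 = 22×17 + 13
17 = 1×13 + 4
13 = 3×4 + 1
4 = 4×1 + 0
Since gcd(1363776, 9588989) = 1, back-substitute to write 1 as a combination:
1 = 13 − 3·4
1 = −3·17 + 4·13
1 = 4·387 − 91·17
1 = −91·1565 + 368·387
1 = 368·1952 − 459·1565
1 = −459·42557 + 10007·1952
1 = 10007·1363776 − 320683·42557
1 = −320683·9588989 + 2254788·1363776
So 1363776·2254788 ≡ 1 (mod 9588989).

2254788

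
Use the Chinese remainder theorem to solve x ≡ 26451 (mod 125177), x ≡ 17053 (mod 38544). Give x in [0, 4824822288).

Write x = 26451 + 125177·k. Then 125177·k ≡ 17053 − 26451 ≡ 29146 (mod 38544).
Need 125177⁻¹ mod 38544. Extended Euclid on (38544, 9545):
38544 = 4*9545 + 364
9545 = 26*364 + 81
364 = 4*81 + 40
81 = 2*40 + 1
40 = 40*1 + 0
Back-substitute:
1 = 81 − 2·40
1 = −2·364 + 9·81
1 = 9·9545 − 236·364
1 = −236·38544 + 953·9545
125177⁻¹ ≡ 953 (mod 38544), so k ≡ 953·29146 ≡ 24458 (mod 38544).
x = 26451 + 125177·24458 = 3061605517.

3061605517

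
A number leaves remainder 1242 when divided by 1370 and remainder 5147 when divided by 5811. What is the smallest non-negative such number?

5612762

Write x = 1242 + 1370·k. Then 1370·k ≡ 5147 − 1242 ≡ 3905 (mod 5811).
Need 1370⁻¹ mod 5811. Extended Euclid on (5811, 1370):
5811 = 4·1370 + 331
1370 = 4·331 + 46
331 = 7·46 + 9
46 = 5·9 + 1
9 = 9·1 + 0
Back-substitute:
1 = 46 − 5·9
1 = −5·331 + 36·46
1 = 36·1370 − 149·331
1 = −149·5811 + 632·1370
1370⁻¹ ≡ 632 (mod 5811), so k ≡ 632·3905 ≡ 4096 (mod 5811).
x = 1242 + 1370·4096 = 5612762.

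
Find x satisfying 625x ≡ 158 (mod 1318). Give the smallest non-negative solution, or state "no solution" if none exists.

First find gcd(625, 1318):
1318 = 2·625 + 68
625 = 9·68 + 13
68 = 5·13 + 3
13 = 4·3 + 1
3 = 3·1 + 0
gcd = 1, so a unique solution mod 1318 exists.
Back-substitute for the Bézout coefficients:
1 = 13 − 4·3
1 = −4·68 + 21·13
1 = 21·625 − 193·68
1 = −193·1318 + 407·625
So 625·(407) ≡ 1 (mod 1318), giving 625⁻¹ ≡ 407.
x ≡ 625⁻¹·158 ≡ 407·158 ≡ 1042 (mod 1318).

1042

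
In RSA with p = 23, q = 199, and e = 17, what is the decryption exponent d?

1025

φ(n) = (p−1)(q−1) = 22·198 = 4356.
Need d with 17·d ≡ 1 (mod 4356). Apply the extended Euclidean algorithm:
4356 = 256·17 + 4
17 = 4·4 + 1
4 = 4·1 + 0
Back-substitute:
1 = 17 − 4·4
1 = −4·4356 + 1025·17
So 17·1025 ≡ 1 (mod 4356), hence d = 1025.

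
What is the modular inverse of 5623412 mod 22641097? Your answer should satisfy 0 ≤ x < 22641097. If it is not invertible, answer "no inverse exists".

6843508

Run Euclid on (22641097, 5623412):
22641097 = 4·5623412 + 147449
5623412 = 38·147449 + 20350
147449 = 7·20350 + 4999
20350 = 4·4999 + 354
4999 = 14·354 + 43
354 = 8·43 + 10
43 = 4·10 + 3
10 = 3·3 + 1
3 = 3·1 + 0
gcd = 1, so the inverse exists. Back-substitute:
1 = 10 − 3·3
1 = −3·43 + 13·10
1 = 13·354 − 107·43
1 = −107·4999 + 1511·354
1 = 1511·20350 − 6151·4999
1 = −6151·147449 + 44568·20350
1 = 44568·5623412 − 1699735·147449
1 = −1699735·22641097 + 6843508·5623412
So 5623412·6843508 ≡ 1 (mod 22641097).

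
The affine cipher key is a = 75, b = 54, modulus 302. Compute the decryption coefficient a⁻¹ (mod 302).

149

gcd(302, 75) by repeated division:
302 = 4·75 + 2
75 = 37·2 + 1
2 = 2·1 + 0
Since gcd(75, 302) = 1, back-substitute to write 1 as a combination:
1 = 75 − 37·2
1 = −37·302 + 149·75
So 75·149 ≡ 1 (mod 302).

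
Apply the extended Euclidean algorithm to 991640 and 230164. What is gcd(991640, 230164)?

Repeated division:
991640 = 4*230164 + 70984
230164 = 3*70984 + 17212
70984 = 4*17212 + 2136
17212 = 8*2136 + 124
2136 = 17*124 + 28
124 = 4*28 + 12
28 = 2*12 + 4
12 = 3*4 + 0
gcd(991640, 230164) = 4.
Working backward:
4 = 28 − 2·12
4 = −2·124 + 9·28
4 = 9·2136 − 155·124
4 = −155·17212 + 1249·2136
4 = 1249·70984 − 5151·17212
4 = −5151·230164 + 16702·70984
4 = 16702·991640 − 71959·230164
So 4 = (16702)·991640 + (-71959)·230164.

4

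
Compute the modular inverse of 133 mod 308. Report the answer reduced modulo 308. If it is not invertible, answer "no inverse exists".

Euclidean algorithm on 308, 133:
308 = 2×133 + 42
133 = 3×42 + 7
42 = 6×7 + 0
Since gcd = 7 > 1, 133 is not a unit mod 308.

no inverse exists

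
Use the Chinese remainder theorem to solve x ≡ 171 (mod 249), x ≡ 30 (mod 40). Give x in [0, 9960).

Write x = 171 + 249·k. Then 249·k ≡ 30 − 171 ≡ 19 (mod 40).
Need 249⁻¹ mod 40. Extended Euclid on (40, 9):
40 = 4×9 + 4
9 = 2×4 + 1
4 = 4×1 + 0
Back-substitute:
1 = 9 − 2·4
1 = −2·40 + 9·9
249⁻¹ ≡ 9 (mod 40), so k ≡ 9·19 ≡ 11 (mod 40).
x = 171 + 249·11 = 2910.

2910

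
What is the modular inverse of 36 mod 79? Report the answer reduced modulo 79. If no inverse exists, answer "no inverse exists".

11

Run Euclid on (79, 36):
79 = 2×36 + 7
36 = 5×7 + 1
7 = 7×1 + 0
gcd = 1, so the inverse exists. Back-substitute:
1 = 36 − 5·7
1 = −5·79 + 11·36
So 36·11 ≡ 1 (mod 79).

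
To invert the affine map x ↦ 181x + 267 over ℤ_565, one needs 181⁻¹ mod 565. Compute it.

Run Euclid on (565, 181):
565 = 3*181 + 22
181 = 8*22 + 5
22 = 4*5 + 2
5 = 2*2 + 1
2 = 2*1 + 0
Since gcd(181, 565) = 1, back-substitute to write 1 as a combination:
1 = 5 − 2·2
1 = −2·22 + 9·5
1 = 9·181 − 74·22
1 = −74·565 + 231·181
So 181·231 ≡ 1 (mod 565).

231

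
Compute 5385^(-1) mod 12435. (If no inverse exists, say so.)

Compute gcd(5385, 12435):
12435 = 2×5385 + 1665
5385 = 3×1665 + 390
1665 = 4×390 + 105
390 = 3×105 + 75
105 = 1×75 + 30
75 = 2×30 + 15
30 = 2×15 + 0
The gcd is 15, not 1, hence no inverse exists.

no inverse exists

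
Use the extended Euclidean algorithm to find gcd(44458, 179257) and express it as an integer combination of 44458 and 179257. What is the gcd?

1

Repeated division:
179257 = 4·44458 + 1425
44458 = 31·1425 + 283
1425 = 5·283 + 10
283 = 28·10 + 3
10 = 3·3 + 1
3 = 3·1 + 0
gcd(44458, 179257) = 1.
Back-substituting:
1 = 10 − 3·3
1 = −3·283 + 85·10
1 = 85·1425 − 428·283
1 = −428·44458 + 13353·1425
1 = 13353·179257 − 53840·44458
So 1 = (13353)·179257 + (-53840)·44458.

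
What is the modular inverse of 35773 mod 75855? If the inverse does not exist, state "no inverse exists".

Run Euclid on (75855, 35773):
75855 = 2*35773 + 4309
35773 = 8*4309 + 1301
4309 = 3*1301 + 406
1301 = 3*406 + 83
406 = 4*83 + 74
83 = 1*74 + 9
74 = 8*9 + 2
9 = 4*2 + 1
2 = 2*1 + 0
The gcd is 1. Working backward:
1 = 9 − 4·2
1 = −4·74 + 33·9
1 = 33·83 − 37·74
1 = −37·406 + 181·83
1 = 181·1301 − 580·406
1 = −580·4309 + 1921·1301
1 = 1921·35773 − 15948·4309
1 = −15948·75855 + 33817·35773
So 35773·33817 ≡ 1 (mod 75855).

33817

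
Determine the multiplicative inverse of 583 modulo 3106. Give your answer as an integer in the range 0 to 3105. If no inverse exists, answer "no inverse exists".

Apply the Euclidean algorithm to 3106 and 583:
3106 = 5×583 + 191
583 = 3×191 + 10
191 = 19×10 + 1
10 = 10×1 + 0
Since gcd(583, 3106) = 1, back-substitute to write 1 as a combination:
1 = 191 − 19·10
1 = −19·583 + 58·191
1 = 58·3106 − 309·583
Hence 583⁻¹ ≡ -309 ≡ 2797 (mod 3106).

2797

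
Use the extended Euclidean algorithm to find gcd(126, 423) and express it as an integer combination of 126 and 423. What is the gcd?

9

Apply Euclid's algorithm to 423 and 126:
423 = 3*126 + 45
126 = 2*45 + 36
45 = 1*36 + 9
36 = 4*9 + 0
gcd(126, 423) = 9.
Express as a combination:
9 = 45 − 36
9 = −126 + 3·45
9 = 3·423 − 10·126
So 9 = (3)·423 + (-10)·126.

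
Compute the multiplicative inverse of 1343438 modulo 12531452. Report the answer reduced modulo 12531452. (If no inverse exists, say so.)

Euclidean algorithm on 12531452, 1343438:
12531452 = 9*1343438 + 440510
1343438 = 3*440510 + 21908
440510 = 20*21908 + 2350
21908 = 9*2350 + 758
2350 = 3*758 + 76
758 = 9*76 + 74
76 = 1*74 + 2
74 = 37*2 + 0
The gcd is 2, not 1, hence no inverse exists.

no inverse exists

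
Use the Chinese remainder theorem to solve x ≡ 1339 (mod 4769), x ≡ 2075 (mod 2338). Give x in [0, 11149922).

7832037

Write x = 1339 + 4769·k. Then 4769·k ≡ 2075 − 1339 ≡ 736 (mod 2338).
Need 4769⁻¹ mod 2338. Extended Euclid on (2338, 93):
2338 = 25·93 + 13
93 = 7·13 + 2
13 = 6·2 + 1
2 = 2·1 + 0
Back-substitute:
1 = 13 − 6·2
1 = −6·93 + 43·13
1 = 43·2338 − 1081·93
4769⁻¹ ≡ 1257 (mod 2338), so k ≡ 1257·736 ≡ 1642 (mod 2338).
x = 1339 + 4769·1642 = 7832037.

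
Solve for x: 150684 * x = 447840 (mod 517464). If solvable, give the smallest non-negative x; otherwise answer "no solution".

31164

First find gcd(150684, 517464):
517464 = 3*150684 + 65412
150684 = 2*65412 + 19860
65412 = 3*19860 + 5832
19860 = 3*5832 + 2364
5832 = 2*2364 + 1104
2364 = 2*1104 + 156
1104 = 7*156 + 12
156 = 13*12 + 0
gcd = 12 and 12 | 447840, so solutions exist. Divide through by 12: 12557x ≡ 37320 (mod 43122).
Now find 12557⁻¹ mod 43122:
43122 = 3·12557 + 5451
12557 = 2·5451 + 1655
5451 = 3·1655 + 486
1655 = 3·486 + 197
486 = 2·197 + 92
197 = 2·92 + 13
92 = 7·13 + 1
13 = 13·1 + 0
Back-substitute:
1 = 92 − 7·13
1 = −7·197 + 15·92
1 = 15·486 − 37·197
1 = −37·1655 + 126·486
1 = 126·5451 − 415·1655
1 = −415·12557 + 956·5451
1 = 956·43122 − 3283·12557
So 12557·(-3283) ≡ 1 (mod 43122), i.e. 12557⁻¹ ≡ 39839.
Then x ≡ 39839·37320 ≡ 31164 (mod 43122); the smallest non-negative solution is x = 31164.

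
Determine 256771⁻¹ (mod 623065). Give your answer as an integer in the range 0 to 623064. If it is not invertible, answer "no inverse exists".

117891

Apply the Euclidean algorithm to 623065 and 256771:
623065 = 2×256771 + 109523
256771 = 2×109523 + 37725
109523 = 2×37725 + 34073
37725 = 1×34073 + 3652
34073 = 9×3652 + 1205
3652 = 3×1205 + 37
1205 = 32×37 + 21
37 = 1×21 + 16
21 = 1×16 + 5
16 = 3×5 + 1
5 = 5×1 + 0
The gcd is 1. Working backward:
1 = 16 − 3·5
1 = −3·21 + 4·16
1 = 4·37 − 7·21
1 = −7·1205 + 228·37
1 = 228·3652 − 691·1205
1 = −691·34073 + 6447·3652
1 = 6447·37725 − 7138·34073
1 = −7138·109523 + 20723·37725
1 = 20723·256771 − 48584·109523
1 = −48584·623065 + 117891·256771
So 256771·117891 ≡ 1 (mod 623065).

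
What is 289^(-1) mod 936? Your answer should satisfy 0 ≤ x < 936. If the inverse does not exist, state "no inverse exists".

217

Extended Euclidean algorithm:
936 = 3·289 + 69
289 = 4·69 + 13
69 = 5·13 + 4
13 = 3·4 + 1
4 = 4·1 + 0
The gcd is 1. Working backward:
1 = 13 − 3·4
1 = −3·69 + 16·13
1 = 16·289 − 67·69
1 = −67·936 + 217·289
So 289·217 ≡ 1 (mod 936).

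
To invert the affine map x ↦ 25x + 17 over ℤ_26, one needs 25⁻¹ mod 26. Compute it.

25

gcd(26, 25) by repeated division:
26 = 1*25 + 1
25 = 25*1 + 0
Since gcd(25, 26) = 1, back-substitute to write 1 as a combination:
1 = 26 − 25
Thus 25·(-1) ≡ 1 (mod 26); reducing, -1 mod 26 = 25.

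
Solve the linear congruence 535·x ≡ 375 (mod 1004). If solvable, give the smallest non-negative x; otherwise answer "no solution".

First find gcd(535, 1004):
1004 = 1·535 + 469
535 = 1·469 + 66
469 = 7·66 + 7
66 = 9·7 + 3
7 = 2·3 + 1
3 = 3·1 + 0
gcd = 1, so a unique solution mod 1004 exists.
Back-substitute for the Bézout coefficients:
1 = 7 − 2·3
1 = −2·66 + 19·7
1 = 19·469 − 135·66
1 = −135·535 + 154·469
1 = 154·1004 − 289·535
So 535·(-289) ≡ 1 (mod 1004), giving 535⁻¹ ≡ 715.
x ≡ 535⁻¹·375 ≡ 715·375 ≡ 57 (mod 1004).

57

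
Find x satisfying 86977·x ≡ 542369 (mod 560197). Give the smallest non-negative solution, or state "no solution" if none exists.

no solution

gcd(86977, 560197):
560197 = 6×86977 + 38335
86977 = 2×38335 + 10307
38335 = 3×10307 + 7414
10307 = 1×7414 + 2893
7414 = 2×2893 + 1628
2893 = 1×1628 + 1265
1628 = 1×1265 + 363
1265 = 3×363 + 176
363 = 2×176 + 11
176 = 16×11 + 0
gcd = 11, but 11 ∤ 542369, so the congruence has no solution.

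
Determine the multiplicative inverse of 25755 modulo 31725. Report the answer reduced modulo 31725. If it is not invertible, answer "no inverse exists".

no inverse exists

Euclidean algorithm on 31725, 25755:
31725 = 1*25755 + 5970
25755 = 4*5970 + 1875
5970 = 3*1875 + 345
1875 = 5*345 + 150
345 = 2*150 + 45
150 = 3*45 + 15
45 = 3*15 + 0
The gcd is 15, not 1, hence no inverse exists.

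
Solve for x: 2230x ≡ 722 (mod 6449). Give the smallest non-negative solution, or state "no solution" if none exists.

First find gcd(2230, 6449):
6449 = 2·2230 + 1989
2230 = 1·1989 + 241
1989 = 8·241 + 61
241 = 3·61 + 58
61 = 1·58 + 3
58 = 19·3 + 1
3 = 3·1 + 0
gcd = 1, so a unique solution mod 6449 exists.
Back-substitute for the Bézout coefficients:
1 = 58 − 19·3
1 = −19·61 + 20·58
1 = 20·241 − 79·61
1 = −79·1989 + 652·241
1 = 652·2230 − 731·1989
1 = −731·6449 + 2114·2230
So 2230·(2114) ≡ 1 (mod 6449), giving 2230⁻¹ ≡ 2114.
x ≡ 2230⁻¹·722 ≡ 2114·722 ≡ 4344 (mod 6449).

4344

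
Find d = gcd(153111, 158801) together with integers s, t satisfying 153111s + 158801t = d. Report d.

Apply Euclid's algorithm to 158801 and 153111:
158801 = 1×153111 + 5690
153111 = 26×5690 + 5171
5690 = 1×5171 + 519
5171 = 9×519 + 500
519 = 1×500 + 19
500 = 26×19 + 6
19 = 3×6 + 1
6 = 6×1 + 0
gcd(153111, 158801) = 1.
Back-substituting:
1 = 19 − 3·6
1 = −3·500 + 79·19
1 = 79·519 − 82·500
1 = −82·5171 + 817·519
1 = 817·5690 − 899·5171
1 = −899·153111 + 24191·5690
1 = 24191·158801 − 25090·153111
So 1 = (24191)·158801 + (-25090)·153111.

1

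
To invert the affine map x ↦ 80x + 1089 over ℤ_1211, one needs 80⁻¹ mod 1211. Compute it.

Apply the Euclidean algorithm to 1211 and 80:
1211 = 15·80 + 11
80 = 7·11 + 3
11 = 3·3 + 2
3 = 1·2 + 1
2 = 2·1 + 0
The gcd is 1. Working backward:
1 = 3 − 2
1 = −11 + 4·3
1 = 4·80 − 29·11
1 = −29·1211 + 439·80
So 80·439 ≡ 1 (mod 1211).

439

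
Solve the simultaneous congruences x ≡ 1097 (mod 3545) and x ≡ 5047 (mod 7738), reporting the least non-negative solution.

Write x = 1097 + 3545·k. Then 3545·k ≡ 5047 − 1097 ≡ 3950 (mod 7738).
Need 3545⁻¹ mod 7738. Extended Euclid on (7738, 3545):
7738 = 2·3545 + 648
3545 = 5·648 + 305
648 = 2·305 + 38
305 = 8·38 + 1
38 = 38·1 + 0
Back-substitute:
1 = 305 − 8·38
1 = −8·648 + 17·305
1 = 17·3545 − 93·648
1 = −93·7738 + 203·3545
3545⁻¹ ≡ 203 (mod 7738), so k ≡ 203·3950 ≡ 4836 (mod 7738).
x = 1097 + 3545·4836 = 17144717.

17144717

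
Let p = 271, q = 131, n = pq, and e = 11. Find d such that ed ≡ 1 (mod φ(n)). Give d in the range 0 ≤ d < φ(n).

3191

φ(n) = (p−1)(q−1) = 270·130 = 35100.
Need d with 11·d ≡ 1 (mod 35100). Apply the extended Euclidean algorithm:
35100 = 3190*11 + 10
11 = 1*10 + 1
10 = 10*1 + 0
Back-substitute:
1 = 11 − 10
1 = −35100 + 3191·11
So 11·3191 ≡ 1 (mod 35100), hence d = 3191.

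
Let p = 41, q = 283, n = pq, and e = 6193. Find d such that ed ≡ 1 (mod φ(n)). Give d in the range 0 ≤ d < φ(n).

7537

φ(n) = (p−1)(q−1) = 40·282 = 11280.
Need d with 6193·d ≡ 1 (mod 11280). Apply the extended Euclidean algorithm:
11280 = 1·6193 + 5087
6193 = 1·5087 + 1106
5087 = 4·1106 + 663
1106 = 1·663 + 443
663 = 1·443 + 220
443 = 2·220 + 3
220 = 73·3 + 1
3 = 3·1 + 0
Back-substitute:
1 = 220 − 73·3
1 = −73·443 + 147·220
1 = 147·663 − 220·443
1 = −220·1106 + 367·663
1 = 367·5087 − 1688·1106
1 = −1688·6193 + 2055·5087
1 = 2055·11280 − 3743·6193
So 6193·(-3743) ≡ 1 (mod 11280), hence d ≡ -3743 ≡ 7537 (mod 11280).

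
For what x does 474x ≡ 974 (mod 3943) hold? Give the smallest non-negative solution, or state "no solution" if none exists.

First find gcd(474, 3943):
3943 = 8·474 + 151
474 = 3·151 + 21
151 = 7·21 + 4
21 = 5·4 + 1
4 = 4·1 + 0
gcd = 1, so a unique solution mod 3943 exists.
Back-substitute for the Bézout coefficients:
1 = 21 − 5·4
1 = −5·151 + 36·21
1 = 36·474 − 113·151
1 = −113·3943 + 940·474
So 474·(940) ≡ 1 (mod 3943), giving 474⁻¹ ≡ 940.
x ≡ 474⁻¹·974 ≡ 940·974 ≡ 784 (mod 3943).

784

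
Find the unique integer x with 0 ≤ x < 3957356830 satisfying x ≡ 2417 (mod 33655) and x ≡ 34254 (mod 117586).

171474642

Write x = 2417 + 33655·k. Then 33655·k ≡ 34254 − 2417 ≡ 31837 (mod 117586).
Need 33655⁻¹ mod 117586. Extended Euclid on (117586, 33655):
117586 = 3*33655 + 16621
33655 = 2*16621 + 413
16621 = 40*413 + 101
413 = 4*101 + 9
101 = 11*9 + 2
9 = 4*2 + 1
2 = 2*1 + 0
Back-substitute:
1 = 9 − 4·2
1 = −4·101 + 45·9
1 = 45·413 − 184·101
1 = −184·16621 + 7405·413
1 = 7405·33655 − 14994·16621
1 = −14994·117586 + 52387·33655
33655⁻¹ ≡ 52387 (mod 117586), so k ≡ 52387·31837 ≡ 5095 (mod 117586).
x = 2417 + 33655·5095 = 171474642.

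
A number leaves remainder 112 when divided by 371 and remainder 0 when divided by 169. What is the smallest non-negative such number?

52052

Write x = 112 + 371·k. Then 371·k ≡ 0 − 112 ≡ 57 (mod 169).
Need 371⁻¹ mod 169. Extended Euclid on (169, 33):
169 = 5×33 + 4
33 = 8×4 + 1
4 = 4×1 + 0
Back-substitute:
1 = 33 − 8·4
1 = −8·169 + 41·33
371⁻¹ ≡ 41 (mod 169), so k ≡ 41·57 ≡ 140 (mod 169).
x = 112 + 371·140 = 52052.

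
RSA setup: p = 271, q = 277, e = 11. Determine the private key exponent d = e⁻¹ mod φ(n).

60971

φ(n) = (p−1)(q−1) = 270·276 = 74520.
Need d with 11·d ≡ 1 (mod 74520). Apply the extended Euclidean algorithm:
74520 = 6774·11 + 6
11 = 1·6 + 5
6 = 1·5 + 1
5 = 5·1 + 0
Back-substitute:
1 = 6 − 5
1 = −11 + 2·6
1 = 2·74520 − 13549·11
So 11·(-13549) ≡ 1 (mod 74520), hence d ≡ -13549 ≡ 60971 (mod 74520).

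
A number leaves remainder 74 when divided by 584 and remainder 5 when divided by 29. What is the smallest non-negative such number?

Write x = 74 + 584·k. Then 584·k ≡ 5 − 74 ≡ 18 (mod 29).
Need 584⁻¹ mod 29. Extended Euclid on (29, 4):
29 = 7*4 + 1
4 = 4*1 + 0
Back-substitute:
1 = 29 − 7·4
584⁻¹ ≡ 22 (mod 29), so k ≡ 22·18 ≡ 19 (mod 29).
x = 74 + 584·19 = 11170.

11170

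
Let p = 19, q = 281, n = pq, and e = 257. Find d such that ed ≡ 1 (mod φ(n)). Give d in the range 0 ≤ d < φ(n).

φ(n) = (p−1)(q−1) = 18·280 = 5040.
Need d with 257·d ≡ 1 (mod 5040). Apply the extended Euclidean algorithm:
5040 = 19×257 + 157
257 = 1×157 + 100
157 = 1×100 + 57
100 = 1×57 + 43
57 = 1×43 + 14
43 = 3×14 + 1
14 = 14×1 + 0
Back-substitute:
1 = 43 − 3·14
1 = −3·57 + 4·43
1 = 4·100 − 7·57
1 = −7·157 + 11·100
1 = 11·257 − 18·157
1 = −18·5040 + 353·257
So 257·353 ≡ 1 (mod 5040), hence d = 353.

353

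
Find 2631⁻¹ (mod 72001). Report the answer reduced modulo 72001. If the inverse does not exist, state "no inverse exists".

Extended Euclidean algorithm:
72001 = 27*2631 + 964
2631 = 2*964 + 703
964 = 1*703 + 261
703 = 2*261 + 181
261 = 1*181 + 80
181 = 2*80 + 21
80 = 3*21 + 17
21 = 1*17 + 4
17 = 4*4 + 1
4 = 4*1 + 0
Since gcd(2631, 72001) = 1, back-substitute to write 1 as a combination:
1 = 17 − 4·4
1 = −4·21 + 5·17
1 = 5·80 − 19·21
1 = −19·181 + 43·80
1 = 43·261 − 62·181
1 = −62·703 + 167·261
1 = 167·964 − 229·703
1 = −229·2631 + 625·964
1 = 625·72001 − 17104·2631
Hence 2631⁻¹ ≡ -17104 ≡ 54897 (mod 72001).

54897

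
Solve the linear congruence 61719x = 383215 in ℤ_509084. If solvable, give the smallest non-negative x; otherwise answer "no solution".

First find gcd(61719, 509084):
509084 = 8*61719 + 15332
61719 = 4*15332 + 391
15332 = 39*391 + 83
391 = 4*83 + 59
83 = 1*59 + 24
59 = 2*24 + 11
24 = 2*11 + 2
11 = 5*2 + 1
2 = 2*1 + 0
gcd = 1, so a unique solution mod 509084 exists.
Back-substitute for the Bézout coefficients:
1 = 11 − 5·2
1 = −5·24 + 11·11
1 = 11·59 − 27·24
1 = −27·83 + 38·59
1 = 38·391 − 179·83
1 = −179·15332 + 7019·391
1 = 7019·61719 − 28255·15332
1 = −28255·509084 + 233059·61719
So 61719·(233059) ≡ 1 (mod 509084), giving 61719⁻¹ ≡ 233059.
x ≡ 61719⁻¹·383215 ≡ 233059·383215 ≡ 44061 (mod 509084).

44061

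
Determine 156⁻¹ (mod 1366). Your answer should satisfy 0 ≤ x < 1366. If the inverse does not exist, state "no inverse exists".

Compute gcd(156, 1366):
1366 = 8×156 + 118
156 = 1×118 + 38
118 = 3×38 + 4
38 = 9×4 + 2
4 = 2×2 + 0
The gcd is 2, not 1, hence no inverse exists.

no inverse exists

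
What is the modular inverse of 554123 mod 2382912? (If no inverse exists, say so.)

2276195

Extended Euclidean algorithm:
2382912 = 4*554123 + 166420
554123 = 3*166420 + 54863
166420 = 3*54863 + 1831
54863 = 29*1831 + 1764
1831 = 1*1764 + 67
1764 = 26*67 + 22
67 = 3*22 + 1
22 = 22*1 + 0
The gcd is 1. Working backward:
1 = 67 − 3·22
1 = −3·1764 + 79·67
1 = 79·1831 − 82·1764
1 = −82·54863 + 2457·1831
1 = 2457·166420 − 7453·54863
1 = −7453·554123 + 24816·166420
1 = 24816·2382912 − 106717·554123
So 554123·(-106717) ≡ 1 (mod 2382912), and -106717 ≡ 2276195 (mod 2382912).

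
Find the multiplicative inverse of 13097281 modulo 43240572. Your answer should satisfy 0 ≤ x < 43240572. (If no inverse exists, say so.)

Extended Euclidean algorithm:
43240572 = 3*13097281 + 3948729
13097281 = 3*3948729 + 1251094
3948729 = 3*1251094 + 195447
1251094 = 6*195447 + 78412
195447 = 2*78412 + 38623
78412 = 2*38623 + 1166
38623 = 33*1166 + 145
1166 = 8*145 + 6
145 = 24*6 + 1
6 = 6*1 + 0
gcd = 1, so the inverse exists. Back-substitute:
1 = 145 − 24·6
1 = −24·1166 + 193·145
1 = 193·38623 − 6393·1166
1 = −6393·78412 + 12979·38623
1 = 12979·195447 − 32351·78412
1 = −32351·1251094 + 207085·195447
1 = 207085·3948729 − 653606·1251094
1 = −653606·13097281 + 2167903·3948729
1 = 2167903·43240572 − 7157315·13097281
Thus 13097281·(-7157315) ≡ 1 (mod 43240572); reducing, -7157315 mod 43240572 = 36083257.

36083257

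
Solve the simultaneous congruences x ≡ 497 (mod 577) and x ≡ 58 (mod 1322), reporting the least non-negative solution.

Write x = 497 + 577·k. Then 577·k ≡ 58 − 497 ≡ 883 (mod 1322).
Need 577⁻¹ mod 1322. Extended Euclid on (1322, 577):
1322 = 2×577 + 168
577 = 3×168 + 73
168 = 2×73 + 22
73 = 3×22 + 7
22 = 3×7 + 1
7 = 7×1 + 0
Back-substitute:
1 = 22 − 3·7
1 = −3·73 + 10·22
1 = 10·168 − 23·73
1 = −23·577 + 79·168
1 = 79·1322 − 181·577
577⁻¹ ≡ 1141 (mod 1322), so k ≡ 1141·883 ≡ 139 (mod 1322).
x = 497 + 577·139 = 80700.

80700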